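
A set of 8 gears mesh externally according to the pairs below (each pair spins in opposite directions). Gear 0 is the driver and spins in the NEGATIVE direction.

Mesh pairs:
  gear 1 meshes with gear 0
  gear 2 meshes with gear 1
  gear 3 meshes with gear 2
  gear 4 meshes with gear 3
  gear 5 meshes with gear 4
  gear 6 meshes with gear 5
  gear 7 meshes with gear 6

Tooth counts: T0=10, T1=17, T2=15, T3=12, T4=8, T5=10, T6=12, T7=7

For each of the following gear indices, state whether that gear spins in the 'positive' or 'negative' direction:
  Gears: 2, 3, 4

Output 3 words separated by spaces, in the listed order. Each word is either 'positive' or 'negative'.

Answer: negative positive negative

Derivation:
Gear 0 (driver): negative (depth 0)
  gear 1: meshes with gear 0 -> depth 1 -> positive (opposite of gear 0)
  gear 2: meshes with gear 1 -> depth 2 -> negative (opposite of gear 1)
  gear 3: meshes with gear 2 -> depth 3 -> positive (opposite of gear 2)
  gear 4: meshes with gear 3 -> depth 4 -> negative (opposite of gear 3)
  gear 5: meshes with gear 4 -> depth 5 -> positive (opposite of gear 4)
  gear 6: meshes with gear 5 -> depth 6 -> negative (opposite of gear 5)
  gear 7: meshes with gear 6 -> depth 7 -> positive (opposite of gear 6)
Queried indices 2, 3, 4 -> negative, positive, negative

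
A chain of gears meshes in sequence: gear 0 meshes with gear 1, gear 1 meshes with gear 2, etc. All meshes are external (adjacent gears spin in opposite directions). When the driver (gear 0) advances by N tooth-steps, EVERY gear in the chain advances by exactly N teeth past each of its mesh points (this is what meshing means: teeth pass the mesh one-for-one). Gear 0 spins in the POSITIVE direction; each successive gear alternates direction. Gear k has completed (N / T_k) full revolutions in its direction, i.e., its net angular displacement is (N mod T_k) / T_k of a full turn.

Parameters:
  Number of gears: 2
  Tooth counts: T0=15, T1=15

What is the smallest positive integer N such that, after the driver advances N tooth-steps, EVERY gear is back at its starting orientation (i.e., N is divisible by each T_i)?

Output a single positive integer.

Answer: 15

Derivation:
Gear k returns to start when N is a multiple of T_k.
All gears at start simultaneously when N is a common multiple of [15, 15]; the smallest such N is lcm(15, 15).
Start: lcm = T0 = 15
Fold in T1=15: gcd(15, 15) = 15; lcm(15, 15) = 15 * 15 / 15 = 225 / 15 = 15
Full cycle length = 15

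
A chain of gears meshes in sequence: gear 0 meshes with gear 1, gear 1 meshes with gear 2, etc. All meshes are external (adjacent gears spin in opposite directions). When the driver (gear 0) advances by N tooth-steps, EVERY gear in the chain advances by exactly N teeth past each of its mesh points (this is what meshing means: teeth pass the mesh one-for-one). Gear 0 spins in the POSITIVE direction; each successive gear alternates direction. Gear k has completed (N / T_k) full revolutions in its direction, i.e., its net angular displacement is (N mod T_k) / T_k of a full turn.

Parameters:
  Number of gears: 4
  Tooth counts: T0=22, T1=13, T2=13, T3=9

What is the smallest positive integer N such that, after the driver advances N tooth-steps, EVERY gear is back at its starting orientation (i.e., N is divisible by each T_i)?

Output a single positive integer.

Gear k returns to start when N is a multiple of T_k.
All gears at start simultaneously when N is a common multiple of [22, 13, 13, 9]; the smallest such N is lcm(22, 13, 13, 9).
Start: lcm = T0 = 22
Fold in T1=13: gcd(22, 13) = 1; lcm(22, 13) = 22 * 13 / 1 = 286 / 1 = 286
Fold in T2=13: gcd(286, 13) = 13; lcm(286, 13) = 286 * 13 / 13 = 3718 / 13 = 286
Fold in T3=9: gcd(286, 9) = 1; lcm(286, 9) = 286 * 9 / 1 = 2574 / 1 = 2574
Full cycle length = 2574

Answer: 2574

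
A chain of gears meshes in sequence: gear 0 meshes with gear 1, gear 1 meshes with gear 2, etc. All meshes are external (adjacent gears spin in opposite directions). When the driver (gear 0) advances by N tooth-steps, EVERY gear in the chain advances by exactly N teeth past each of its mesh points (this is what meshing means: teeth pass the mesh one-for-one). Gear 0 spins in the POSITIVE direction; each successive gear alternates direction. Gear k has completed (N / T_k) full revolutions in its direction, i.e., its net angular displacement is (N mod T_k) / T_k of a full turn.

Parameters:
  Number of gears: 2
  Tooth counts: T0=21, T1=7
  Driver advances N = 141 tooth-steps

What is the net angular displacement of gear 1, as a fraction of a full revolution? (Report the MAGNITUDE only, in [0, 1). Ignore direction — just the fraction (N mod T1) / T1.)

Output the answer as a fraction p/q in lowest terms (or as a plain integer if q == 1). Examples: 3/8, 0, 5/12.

Answer: 1/7

Derivation:
Chain of 2 gears, tooth counts: [21, 7]
  gear 0: T0=21, direction=positive, advance = 141 mod 21 = 15 teeth = 15/21 turn
  gear 1: T1=7, direction=negative, advance = 141 mod 7 = 1 teeth = 1/7 turn
Gear 1: 141 mod 7 = 1
Fraction = 1 / 7 = 1/7 (gcd(1,7)=1) = 1/7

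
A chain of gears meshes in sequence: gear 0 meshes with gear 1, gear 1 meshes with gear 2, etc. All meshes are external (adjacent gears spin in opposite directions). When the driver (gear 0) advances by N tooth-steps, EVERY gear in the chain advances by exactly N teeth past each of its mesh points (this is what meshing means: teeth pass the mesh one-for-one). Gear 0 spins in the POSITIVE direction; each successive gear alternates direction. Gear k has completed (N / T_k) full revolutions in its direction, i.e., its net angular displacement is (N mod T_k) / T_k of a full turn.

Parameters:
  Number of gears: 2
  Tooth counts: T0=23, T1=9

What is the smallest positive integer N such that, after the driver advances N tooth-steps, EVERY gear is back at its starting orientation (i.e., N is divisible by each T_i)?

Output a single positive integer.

Answer: 207

Derivation:
Gear k returns to start when N is a multiple of T_k.
All gears at start simultaneously when N is a common multiple of [23, 9]; the smallest such N is lcm(23, 9).
Start: lcm = T0 = 23
Fold in T1=9: gcd(23, 9) = 1; lcm(23, 9) = 23 * 9 / 1 = 207 / 1 = 207
Full cycle length = 207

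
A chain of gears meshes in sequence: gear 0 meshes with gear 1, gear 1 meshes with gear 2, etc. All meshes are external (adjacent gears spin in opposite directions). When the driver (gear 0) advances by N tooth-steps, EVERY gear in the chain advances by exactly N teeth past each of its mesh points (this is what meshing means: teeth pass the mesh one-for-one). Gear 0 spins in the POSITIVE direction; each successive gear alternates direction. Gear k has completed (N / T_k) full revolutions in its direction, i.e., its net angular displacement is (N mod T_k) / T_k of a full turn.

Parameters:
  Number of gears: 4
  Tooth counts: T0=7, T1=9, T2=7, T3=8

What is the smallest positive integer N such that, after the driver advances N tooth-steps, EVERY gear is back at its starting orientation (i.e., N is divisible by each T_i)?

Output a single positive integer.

Gear k returns to start when N is a multiple of T_k.
All gears at start simultaneously when N is a common multiple of [7, 9, 7, 8]; the smallest such N is lcm(7, 9, 7, 8).
Start: lcm = T0 = 7
Fold in T1=9: gcd(7, 9) = 1; lcm(7, 9) = 7 * 9 / 1 = 63 / 1 = 63
Fold in T2=7: gcd(63, 7) = 7; lcm(63, 7) = 63 * 7 / 7 = 441 / 7 = 63
Fold in T3=8: gcd(63, 8) = 1; lcm(63, 8) = 63 * 8 / 1 = 504 / 1 = 504
Full cycle length = 504

Answer: 504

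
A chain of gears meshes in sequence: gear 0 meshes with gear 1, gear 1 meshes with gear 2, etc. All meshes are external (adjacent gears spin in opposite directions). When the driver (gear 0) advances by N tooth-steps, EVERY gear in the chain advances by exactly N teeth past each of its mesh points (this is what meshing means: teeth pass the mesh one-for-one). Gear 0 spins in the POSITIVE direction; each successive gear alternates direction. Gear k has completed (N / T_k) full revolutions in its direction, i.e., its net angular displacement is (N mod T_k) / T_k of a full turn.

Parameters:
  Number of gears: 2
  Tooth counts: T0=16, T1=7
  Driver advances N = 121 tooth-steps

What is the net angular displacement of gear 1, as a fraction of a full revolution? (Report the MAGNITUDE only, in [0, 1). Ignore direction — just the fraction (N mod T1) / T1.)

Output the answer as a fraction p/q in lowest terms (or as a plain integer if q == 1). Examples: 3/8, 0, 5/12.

Answer: 2/7

Derivation:
Chain of 2 gears, tooth counts: [16, 7]
  gear 0: T0=16, direction=positive, advance = 121 mod 16 = 9 teeth = 9/16 turn
  gear 1: T1=7, direction=negative, advance = 121 mod 7 = 2 teeth = 2/7 turn
Gear 1: 121 mod 7 = 2
Fraction = 2 / 7 = 2/7 (gcd(2,7)=1) = 2/7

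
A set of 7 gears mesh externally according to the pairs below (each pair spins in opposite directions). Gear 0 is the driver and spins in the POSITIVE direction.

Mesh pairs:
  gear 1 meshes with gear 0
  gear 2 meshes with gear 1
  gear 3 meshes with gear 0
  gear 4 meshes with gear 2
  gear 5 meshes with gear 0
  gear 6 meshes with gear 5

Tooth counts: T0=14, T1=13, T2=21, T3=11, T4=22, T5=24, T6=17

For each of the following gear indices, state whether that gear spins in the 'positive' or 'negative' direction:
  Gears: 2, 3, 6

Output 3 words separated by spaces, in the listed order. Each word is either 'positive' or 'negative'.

Answer: positive negative positive

Derivation:
Gear 0 (driver): positive (depth 0)
  gear 1: meshes with gear 0 -> depth 1 -> negative (opposite of gear 0)
  gear 2: meshes with gear 1 -> depth 2 -> positive (opposite of gear 1)
  gear 3: meshes with gear 0 -> depth 1 -> negative (opposite of gear 0)
  gear 4: meshes with gear 2 -> depth 3 -> negative (opposite of gear 2)
  gear 5: meshes with gear 0 -> depth 1 -> negative (opposite of gear 0)
  gear 6: meshes with gear 5 -> depth 2 -> positive (opposite of gear 5)
Queried indices 2, 3, 6 -> positive, negative, positive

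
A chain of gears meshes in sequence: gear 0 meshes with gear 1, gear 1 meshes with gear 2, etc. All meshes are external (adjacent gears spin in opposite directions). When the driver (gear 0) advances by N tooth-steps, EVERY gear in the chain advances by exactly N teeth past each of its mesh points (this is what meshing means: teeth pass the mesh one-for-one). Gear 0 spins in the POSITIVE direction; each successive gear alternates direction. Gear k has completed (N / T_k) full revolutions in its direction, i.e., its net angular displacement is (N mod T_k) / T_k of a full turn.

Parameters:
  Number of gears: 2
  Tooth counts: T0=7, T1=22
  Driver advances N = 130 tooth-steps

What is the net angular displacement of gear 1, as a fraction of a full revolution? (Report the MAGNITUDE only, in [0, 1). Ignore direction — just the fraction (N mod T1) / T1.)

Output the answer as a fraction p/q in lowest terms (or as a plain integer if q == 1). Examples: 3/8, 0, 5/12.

Answer: 10/11

Derivation:
Chain of 2 gears, tooth counts: [7, 22]
  gear 0: T0=7, direction=positive, advance = 130 mod 7 = 4 teeth = 4/7 turn
  gear 1: T1=22, direction=negative, advance = 130 mod 22 = 20 teeth = 20/22 turn
Gear 1: 130 mod 22 = 20
Fraction = 20 / 22 = 10/11 (gcd(20,22)=2) = 10/11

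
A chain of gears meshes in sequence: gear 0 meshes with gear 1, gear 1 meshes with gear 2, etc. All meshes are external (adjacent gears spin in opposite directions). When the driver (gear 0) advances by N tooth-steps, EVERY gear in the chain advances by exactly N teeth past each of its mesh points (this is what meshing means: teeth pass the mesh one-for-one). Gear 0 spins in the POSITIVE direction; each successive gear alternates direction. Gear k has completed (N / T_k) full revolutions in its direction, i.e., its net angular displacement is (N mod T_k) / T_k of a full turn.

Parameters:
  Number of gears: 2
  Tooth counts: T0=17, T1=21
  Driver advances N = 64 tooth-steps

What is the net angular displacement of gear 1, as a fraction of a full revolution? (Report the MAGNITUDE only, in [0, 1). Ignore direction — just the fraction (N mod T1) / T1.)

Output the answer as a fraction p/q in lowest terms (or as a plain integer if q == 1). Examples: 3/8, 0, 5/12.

Chain of 2 gears, tooth counts: [17, 21]
  gear 0: T0=17, direction=positive, advance = 64 mod 17 = 13 teeth = 13/17 turn
  gear 1: T1=21, direction=negative, advance = 64 mod 21 = 1 teeth = 1/21 turn
Gear 1: 64 mod 21 = 1
Fraction = 1 / 21 = 1/21 (gcd(1,21)=1) = 1/21

Answer: 1/21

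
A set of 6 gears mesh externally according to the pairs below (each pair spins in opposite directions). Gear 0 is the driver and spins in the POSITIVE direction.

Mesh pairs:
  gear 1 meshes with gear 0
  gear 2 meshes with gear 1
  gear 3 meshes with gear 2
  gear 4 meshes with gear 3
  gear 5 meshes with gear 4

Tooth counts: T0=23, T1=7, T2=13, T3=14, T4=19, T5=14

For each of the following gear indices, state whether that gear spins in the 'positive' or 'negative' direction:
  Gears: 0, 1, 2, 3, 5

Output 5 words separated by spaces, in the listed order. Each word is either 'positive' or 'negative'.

Answer: positive negative positive negative negative

Derivation:
Gear 0 (driver): positive (depth 0)
  gear 1: meshes with gear 0 -> depth 1 -> negative (opposite of gear 0)
  gear 2: meshes with gear 1 -> depth 2 -> positive (opposite of gear 1)
  gear 3: meshes with gear 2 -> depth 3 -> negative (opposite of gear 2)
  gear 4: meshes with gear 3 -> depth 4 -> positive (opposite of gear 3)
  gear 5: meshes with gear 4 -> depth 5 -> negative (opposite of gear 4)
Queried indices 0, 1, 2, 3, 5 -> positive, negative, positive, negative, negative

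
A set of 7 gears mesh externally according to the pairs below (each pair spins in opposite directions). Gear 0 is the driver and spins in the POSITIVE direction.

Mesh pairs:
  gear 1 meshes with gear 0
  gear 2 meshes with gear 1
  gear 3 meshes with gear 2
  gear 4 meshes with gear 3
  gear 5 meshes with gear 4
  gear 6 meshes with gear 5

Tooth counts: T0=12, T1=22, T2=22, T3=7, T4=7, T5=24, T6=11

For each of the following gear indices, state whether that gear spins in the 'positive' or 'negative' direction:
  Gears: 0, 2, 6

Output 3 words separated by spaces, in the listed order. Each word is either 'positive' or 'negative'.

Gear 0 (driver): positive (depth 0)
  gear 1: meshes with gear 0 -> depth 1 -> negative (opposite of gear 0)
  gear 2: meshes with gear 1 -> depth 2 -> positive (opposite of gear 1)
  gear 3: meshes with gear 2 -> depth 3 -> negative (opposite of gear 2)
  gear 4: meshes with gear 3 -> depth 4 -> positive (opposite of gear 3)
  gear 5: meshes with gear 4 -> depth 5 -> negative (opposite of gear 4)
  gear 6: meshes with gear 5 -> depth 6 -> positive (opposite of gear 5)
Queried indices 0, 2, 6 -> positive, positive, positive

Answer: positive positive positive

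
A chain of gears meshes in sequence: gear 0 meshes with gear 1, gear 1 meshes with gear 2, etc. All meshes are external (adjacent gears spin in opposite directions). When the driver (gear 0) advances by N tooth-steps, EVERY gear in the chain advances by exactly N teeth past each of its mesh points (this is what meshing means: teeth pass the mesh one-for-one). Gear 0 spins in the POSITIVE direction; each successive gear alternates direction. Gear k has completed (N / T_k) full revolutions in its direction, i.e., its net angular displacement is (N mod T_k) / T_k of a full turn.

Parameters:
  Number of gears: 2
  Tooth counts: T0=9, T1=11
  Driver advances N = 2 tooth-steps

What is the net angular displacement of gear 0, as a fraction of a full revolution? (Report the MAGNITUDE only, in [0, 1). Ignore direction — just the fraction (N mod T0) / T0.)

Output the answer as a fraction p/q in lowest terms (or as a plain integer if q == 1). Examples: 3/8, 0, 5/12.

Chain of 2 gears, tooth counts: [9, 11]
  gear 0: T0=9, direction=positive, advance = 2 mod 9 = 2 teeth = 2/9 turn
  gear 1: T1=11, direction=negative, advance = 2 mod 11 = 2 teeth = 2/11 turn
Gear 0: 2 mod 9 = 2
Fraction = 2 / 9 = 2/9 (gcd(2,9)=1) = 2/9

Answer: 2/9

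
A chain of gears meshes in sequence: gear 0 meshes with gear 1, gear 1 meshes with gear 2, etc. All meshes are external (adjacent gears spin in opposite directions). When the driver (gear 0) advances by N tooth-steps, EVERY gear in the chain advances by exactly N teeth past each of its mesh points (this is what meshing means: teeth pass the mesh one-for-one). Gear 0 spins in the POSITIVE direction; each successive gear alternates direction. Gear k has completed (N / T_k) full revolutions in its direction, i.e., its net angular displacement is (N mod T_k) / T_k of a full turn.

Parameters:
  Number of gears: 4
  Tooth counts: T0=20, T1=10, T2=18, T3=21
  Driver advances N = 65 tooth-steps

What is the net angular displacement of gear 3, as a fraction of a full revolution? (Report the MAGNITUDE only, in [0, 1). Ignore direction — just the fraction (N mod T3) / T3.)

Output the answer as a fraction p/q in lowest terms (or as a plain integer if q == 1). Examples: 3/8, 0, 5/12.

Answer: 2/21

Derivation:
Chain of 4 gears, tooth counts: [20, 10, 18, 21]
  gear 0: T0=20, direction=positive, advance = 65 mod 20 = 5 teeth = 5/20 turn
  gear 1: T1=10, direction=negative, advance = 65 mod 10 = 5 teeth = 5/10 turn
  gear 2: T2=18, direction=positive, advance = 65 mod 18 = 11 teeth = 11/18 turn
  gear 3: T3=21, direction=negative, advance = 65 mod 21 = 2 teeth = 2/21 turn
Gear 3: 65 mod 21 = 2
Fraction = 2 / 21 = 2/21 (gcd(2,21)=1) = 2/21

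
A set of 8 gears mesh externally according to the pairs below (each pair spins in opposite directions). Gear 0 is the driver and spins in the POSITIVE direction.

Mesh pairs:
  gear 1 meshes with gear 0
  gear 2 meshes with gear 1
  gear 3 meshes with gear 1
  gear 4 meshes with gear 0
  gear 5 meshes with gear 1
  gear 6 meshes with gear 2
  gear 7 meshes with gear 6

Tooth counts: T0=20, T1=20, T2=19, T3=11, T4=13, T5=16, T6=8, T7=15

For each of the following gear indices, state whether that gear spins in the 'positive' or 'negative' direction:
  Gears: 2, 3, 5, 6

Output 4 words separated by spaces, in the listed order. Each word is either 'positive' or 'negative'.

Answer: positive positive positive negative

Derivation:
Gear 0 (driver): positive (depth 0)
  gear 1: meshes with gear 0 -> depth 1 -> negative (opposite of gear 0)
  gear 2: meshes with gear 1 -> depth 2 -> positive (opposite of gear 1)
  gear 3: meshes with gear 1 -> depth 2 -> positive (opposite of gear 1)
  gear 4: meshes with gear 0 -> depth 1 -> negative (opposite of gear 0)
  gear 5: meshes with gear 1 -> depth 2 -> positive (opposite of gear 1)
  gear 6: meshes with gear 2 -> depth 3 -> negative (opposite of gear 2)
  gear 7: meshes with gear 6 -> depth 4 -> positive (opposite of gear 6)
Queried indices 2, 3, 5, 6 -> positive, positive, positive, negative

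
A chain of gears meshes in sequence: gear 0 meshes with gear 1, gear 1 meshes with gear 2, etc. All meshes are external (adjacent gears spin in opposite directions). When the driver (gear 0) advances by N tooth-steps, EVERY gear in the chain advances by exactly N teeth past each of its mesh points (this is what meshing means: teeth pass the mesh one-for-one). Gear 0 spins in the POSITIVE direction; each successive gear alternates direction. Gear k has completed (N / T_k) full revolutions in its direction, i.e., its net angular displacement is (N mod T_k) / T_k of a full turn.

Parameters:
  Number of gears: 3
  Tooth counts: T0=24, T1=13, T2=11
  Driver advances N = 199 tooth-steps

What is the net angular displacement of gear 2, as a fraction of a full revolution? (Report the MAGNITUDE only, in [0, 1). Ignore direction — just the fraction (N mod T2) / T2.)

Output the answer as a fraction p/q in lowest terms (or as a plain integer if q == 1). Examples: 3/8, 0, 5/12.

Answer: 1/11

Derivation:
Chain of 3 gears, tooth counts: [24, 13, 11]
  gear 0: T0=24, direction=positive, advance = 199 mod 24 = 7 teeth = 7/24 turn
  gear 1: T1=13, direction=negative, advance = 199 mod 13 = 4 teeth = 4/13 turn
  gear 2: T2=11, direction=positive, advance = 199 mod 11 = 1 teeth = 1/11 turn
Gear 2: 199 mod 11 = 1
Fraction = 1 / 11 = 1/11 (gcd(1,11)=1) = 1/11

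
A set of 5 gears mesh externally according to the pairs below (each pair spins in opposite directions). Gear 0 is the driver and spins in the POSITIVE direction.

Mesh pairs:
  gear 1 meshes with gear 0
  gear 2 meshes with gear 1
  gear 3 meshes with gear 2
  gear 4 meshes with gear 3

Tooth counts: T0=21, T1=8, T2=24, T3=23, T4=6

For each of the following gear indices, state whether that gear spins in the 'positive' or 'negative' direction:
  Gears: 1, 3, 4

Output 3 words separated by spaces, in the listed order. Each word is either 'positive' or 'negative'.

Gear 0 (driver): positive (depth 0)
  gear 1: meshes with gear 0 -> depth 1 -> negative (opposite of gear 0)
  gear 2: meshes with gear 1 -> depth 2 -> positive (opposite of gear 1)
  gear 3: meshes with gear 2 -> depth 3 -> negative (opposite of gear 2)
  gear 4: meshes with gear 3 -> depth 4 -> positive (opposite of gear 3)
Queried indices 1, 3, 4 -> negative, negative, positive

Answer: negative negative positive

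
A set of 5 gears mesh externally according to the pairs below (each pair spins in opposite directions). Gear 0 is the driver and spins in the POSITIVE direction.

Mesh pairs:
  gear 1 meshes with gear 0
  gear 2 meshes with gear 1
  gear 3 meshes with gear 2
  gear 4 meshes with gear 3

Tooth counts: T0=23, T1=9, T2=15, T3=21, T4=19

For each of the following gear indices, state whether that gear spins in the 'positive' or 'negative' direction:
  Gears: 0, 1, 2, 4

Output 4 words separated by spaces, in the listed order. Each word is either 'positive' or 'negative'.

Answer: positive negative positive positive

Derivation:
Gear 0 (driver): positive (depth 0)
  gear 1: meshes with gear 0 -> depth 1 -> negative (opposite of gear 0)
  gear 2: meshes with gear 1 -> depth 2 -> positive (opposite of gear 1)
  gear 3: meshes with gear 2 -> depth 3 -> negative (opposite of gear 2)
  gear 4: meshes with gear 3 -> depth 4 -> positive (opposite of gear 3)
Queried indices 0, 1, 2, 4 -> positive, negative, positive, positive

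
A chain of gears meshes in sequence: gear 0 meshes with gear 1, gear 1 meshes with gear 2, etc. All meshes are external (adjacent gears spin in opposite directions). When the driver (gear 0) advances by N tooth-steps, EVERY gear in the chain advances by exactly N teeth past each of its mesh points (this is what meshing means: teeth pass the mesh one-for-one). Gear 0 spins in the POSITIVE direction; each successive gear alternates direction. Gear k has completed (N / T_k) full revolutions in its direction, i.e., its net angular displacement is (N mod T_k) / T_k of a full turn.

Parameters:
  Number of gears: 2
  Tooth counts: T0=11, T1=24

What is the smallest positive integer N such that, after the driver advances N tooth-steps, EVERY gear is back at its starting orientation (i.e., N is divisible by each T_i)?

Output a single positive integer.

Gear k returns to start when N is a multiple of T_k.
All gears at start simultaneously when N is a common multiple of [11, 24]; the smallest such N is lcm(11, 24).
Start: lcm = T0 = 11
Fold in T1=24: gcd(11, 24) = 1; lcm(11, 24) = 11 * 24 / 1 = 264 / 1 = 264
Full cycle length = 264

Answer: 264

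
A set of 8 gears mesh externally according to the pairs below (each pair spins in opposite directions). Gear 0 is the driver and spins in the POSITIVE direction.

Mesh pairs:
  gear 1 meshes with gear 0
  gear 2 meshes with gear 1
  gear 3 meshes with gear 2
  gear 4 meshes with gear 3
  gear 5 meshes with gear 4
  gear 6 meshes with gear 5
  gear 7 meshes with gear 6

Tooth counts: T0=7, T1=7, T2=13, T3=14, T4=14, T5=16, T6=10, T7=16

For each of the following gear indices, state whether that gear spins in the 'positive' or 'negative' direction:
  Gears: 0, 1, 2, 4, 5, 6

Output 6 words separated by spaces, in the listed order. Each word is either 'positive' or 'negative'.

Gear 0 (driver): positive (depth 0)
  gear 1: meshes with gear 0 -> depth 1 -> negative (opposite of gear 0)
  gear 2: meshes with gear 1 -> depth 2 -> positive (opposite of gear 1)
  gear 3: meshes with gear 2 -> depth 3 -> negative (opposite of gear 2)
  gear 4: meshes with gear 3 -> depth 4 -> positive (opposite of gear 3)
  gear 5: meshes with gear 4 -> depth 5 -> negative (opposite of gear 4)
  gear 6: meshes with gear 5 -> depth 6 -> positive (opposite of gear 5)
  gear 7: meshes with gear 6 -> depth 7 -> negative (opposite of gear 6)
Queried indices 0, 1, 2, 4, 5, 6 -> positive, negative, positive, positive, negative, positive

Answer: positive negative positive positive negative positive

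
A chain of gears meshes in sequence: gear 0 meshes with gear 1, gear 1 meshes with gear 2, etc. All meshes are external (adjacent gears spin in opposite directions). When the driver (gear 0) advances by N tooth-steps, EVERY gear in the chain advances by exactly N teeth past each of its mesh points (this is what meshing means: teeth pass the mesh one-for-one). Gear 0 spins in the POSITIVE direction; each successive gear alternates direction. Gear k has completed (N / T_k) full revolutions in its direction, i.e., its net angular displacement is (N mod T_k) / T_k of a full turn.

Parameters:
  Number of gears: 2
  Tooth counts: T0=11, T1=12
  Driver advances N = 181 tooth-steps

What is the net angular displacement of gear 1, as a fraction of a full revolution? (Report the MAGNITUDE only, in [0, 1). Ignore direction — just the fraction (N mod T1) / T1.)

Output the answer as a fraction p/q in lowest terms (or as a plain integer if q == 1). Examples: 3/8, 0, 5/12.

Answer: 1/12

Derivation:
Chain of 2 gears, tooth counts: [11, 12]
  gear 0: T0=11, direction=positive, advance = 181 mod 11 = 5 teeth = 5/11 turn
  gear 1: T1=12, direction=negative, advance = 181 mod 12 = 1 teeth = 1/12 turn
Gear 1: 181 mod 12 = 1
Fraction = 1 / 12 = 1/12 (gcd(1,12)=1) = 1/12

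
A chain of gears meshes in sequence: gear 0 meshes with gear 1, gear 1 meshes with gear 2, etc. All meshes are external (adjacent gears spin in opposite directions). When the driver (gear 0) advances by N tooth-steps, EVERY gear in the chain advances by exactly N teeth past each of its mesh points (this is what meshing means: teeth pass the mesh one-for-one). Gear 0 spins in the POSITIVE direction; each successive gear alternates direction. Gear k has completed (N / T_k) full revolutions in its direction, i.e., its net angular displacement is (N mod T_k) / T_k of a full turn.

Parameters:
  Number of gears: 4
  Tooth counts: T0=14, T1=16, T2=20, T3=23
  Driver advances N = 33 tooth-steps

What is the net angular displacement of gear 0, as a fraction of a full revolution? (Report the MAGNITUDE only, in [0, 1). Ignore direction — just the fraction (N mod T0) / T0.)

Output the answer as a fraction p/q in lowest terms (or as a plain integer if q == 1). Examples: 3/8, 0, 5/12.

Chain of 4 gears, tooth counts: [14, 16, 20, 23]
  gear 0: T0=14, direction=positive, advance = 33 mod 14 = 5 teeth = 5/14 turn
  gear 1: T1=16, direction=negative, advance = 33 mod 16 = 1 teeth = 1/16 turn
  gear 2: T2=20, direction=positive, advance = 33 mod 20 = 13 teeth = 13/20 turn
  gear 3: T3=23, direction=negative, advance = 33 mod 23 = 10 teeth = 10/23 turn
Gear 0: 33 mod 14 = 5
Fraction = 5 / 14 = 5/14 (gcd(5,14)=1) = 5/14

Answer: 5/14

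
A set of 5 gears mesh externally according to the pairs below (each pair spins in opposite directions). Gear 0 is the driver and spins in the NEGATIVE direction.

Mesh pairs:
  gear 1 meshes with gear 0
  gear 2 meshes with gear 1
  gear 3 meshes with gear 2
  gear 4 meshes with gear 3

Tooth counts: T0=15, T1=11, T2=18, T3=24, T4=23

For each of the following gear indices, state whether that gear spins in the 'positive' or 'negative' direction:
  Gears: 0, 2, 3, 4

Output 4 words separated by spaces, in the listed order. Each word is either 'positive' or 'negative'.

Gear 0 (driver): negative (depth 0)
  gear 1: meshes with gear 0 -> depth 1 -> positive (opposite of gear 0)
  gear 2: meshes with gear 1 -> depth 2 -> negative (opposite of gear 1)
  gear 3: meshes with gear 2 -> depth 3 -> positive (opposite of gear 2)
  gear 4: meshes with gear 3 -> depth 4 -> negative (opposite of gear 3)
Queried indices 0, 2, 3, 4 -> negative, negative, positive, negative

Answer: negative negative positive negative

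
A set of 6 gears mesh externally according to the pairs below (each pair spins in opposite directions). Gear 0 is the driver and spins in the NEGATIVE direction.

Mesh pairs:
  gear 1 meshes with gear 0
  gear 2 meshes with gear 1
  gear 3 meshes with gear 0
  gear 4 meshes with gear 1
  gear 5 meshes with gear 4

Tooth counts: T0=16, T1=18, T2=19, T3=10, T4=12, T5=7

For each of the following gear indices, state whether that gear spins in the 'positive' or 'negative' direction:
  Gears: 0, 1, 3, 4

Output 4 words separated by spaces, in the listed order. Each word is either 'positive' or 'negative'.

Gear 0 (driver): negative (depth 0)
  gear 1: meshes with gear 0 -> depth 1 -> positive (opposite of gear 0)
  gear 2: meshes with gear 1 -> depth 2 -> negative (opposite of gear 1)
  gear 3: meshes with gear 0 -> depth 1 -> positive (opposite of gear 0)
  gear 4: meshes with gear 1 -> depth 2 -> negative (opposite of gear 1)
  gear 5: meshes with gear 4 -> depth 3 -> positive (opposite of gear 4)
Queried indices 0, 1, 3, 4 -> negative, positive, positive, negative

Answer: negative positive positive negative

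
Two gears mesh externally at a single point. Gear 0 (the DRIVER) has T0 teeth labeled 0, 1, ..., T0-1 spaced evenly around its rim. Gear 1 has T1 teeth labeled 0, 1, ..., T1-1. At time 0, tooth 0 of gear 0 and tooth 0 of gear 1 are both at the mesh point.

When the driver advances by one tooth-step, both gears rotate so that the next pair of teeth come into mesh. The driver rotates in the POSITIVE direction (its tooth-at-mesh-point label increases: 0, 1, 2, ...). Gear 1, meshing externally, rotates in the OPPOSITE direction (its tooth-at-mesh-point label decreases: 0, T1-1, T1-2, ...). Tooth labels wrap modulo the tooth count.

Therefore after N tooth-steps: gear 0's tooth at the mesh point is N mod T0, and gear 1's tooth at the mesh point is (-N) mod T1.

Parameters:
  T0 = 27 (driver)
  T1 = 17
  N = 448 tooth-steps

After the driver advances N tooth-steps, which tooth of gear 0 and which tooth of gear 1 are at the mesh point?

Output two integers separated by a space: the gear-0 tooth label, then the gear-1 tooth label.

Gear 0 (driver, T0=27): tooth at mesh = N mod T0
  448 = 16 * 27 + 16, so 448 mod 27 = 16
  gear 0 tooth = 16
Gear 1 (driven, T1=17): tooth at mesh = (-N) mod T1
  448 = 26 * 17 + 6, so 448 mod 17 = 6
  (-448) mod 17 = (-6) mod 17 = 17 - 6 = 11
Mesh after 448 steps: gear-0 tooth 16 meets gear-1 tooth 11

Answer: 16 11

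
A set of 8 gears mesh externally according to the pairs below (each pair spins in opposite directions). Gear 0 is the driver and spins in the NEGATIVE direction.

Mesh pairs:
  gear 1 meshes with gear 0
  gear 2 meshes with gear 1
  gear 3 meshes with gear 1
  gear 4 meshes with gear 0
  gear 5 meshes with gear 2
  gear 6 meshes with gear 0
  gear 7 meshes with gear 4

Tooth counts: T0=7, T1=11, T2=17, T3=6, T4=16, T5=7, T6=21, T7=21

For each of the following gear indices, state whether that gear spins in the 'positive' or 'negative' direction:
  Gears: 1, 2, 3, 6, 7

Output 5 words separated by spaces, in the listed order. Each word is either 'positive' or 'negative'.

Gear 0 (driver): negative (depth 0)
  gear 1: meshes with gear 0 -> depth 1 -> positive (opposite of gear 0)
  gear 2: meshes with gear 1 -> depth 2 -> negative (opposite of gear 1)
  gear 3: meshes with gear 1 -> depth 2 -> negative (opposite of gear 1)
  gear 4: meshes with gear 0 -> depth 1 -> positive (opposite of gear 0)
  gear 5: meshes with gear 2 -> depth 3 -> positive (opposite of gear 2)
  gear 6: meshes with gear 0 -> depth 1 -> positive (opposite of gear 0)
  gear 7: meshes with gear 4 -> depth 2 -> negative (opposite of gear 4)
Queried indices 1, 2, 3, 6, 7 -> positive, negative, negative, positive, negative

Answer: positive negative negative positive negative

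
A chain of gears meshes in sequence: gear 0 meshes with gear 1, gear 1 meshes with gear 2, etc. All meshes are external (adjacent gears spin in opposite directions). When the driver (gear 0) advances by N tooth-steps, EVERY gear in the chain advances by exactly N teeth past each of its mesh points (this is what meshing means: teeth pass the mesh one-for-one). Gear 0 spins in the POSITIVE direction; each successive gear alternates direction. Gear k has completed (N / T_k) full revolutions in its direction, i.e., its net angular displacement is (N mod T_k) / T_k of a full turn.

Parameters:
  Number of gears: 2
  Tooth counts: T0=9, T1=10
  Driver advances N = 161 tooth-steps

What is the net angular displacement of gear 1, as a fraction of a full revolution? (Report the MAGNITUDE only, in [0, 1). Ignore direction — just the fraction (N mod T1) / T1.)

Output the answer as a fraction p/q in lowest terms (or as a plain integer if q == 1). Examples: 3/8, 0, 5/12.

Answer: 1/10

Derivation:
Chain of 2 gears, tooth counts: [9, 10]
  gear 0: T0=9, direction=positive, advance = 161 mod 9 = 8 teeth = 8/9 turn
  gear 1: T1=10, direction=negative, advance = 161 mod 10 = 1 teeth = 1/10 turn
Gear 1: 161 mod 10 = 1
Fraction = 1 / 10 = 1/10 (gcd(1,10)=1) = 1/10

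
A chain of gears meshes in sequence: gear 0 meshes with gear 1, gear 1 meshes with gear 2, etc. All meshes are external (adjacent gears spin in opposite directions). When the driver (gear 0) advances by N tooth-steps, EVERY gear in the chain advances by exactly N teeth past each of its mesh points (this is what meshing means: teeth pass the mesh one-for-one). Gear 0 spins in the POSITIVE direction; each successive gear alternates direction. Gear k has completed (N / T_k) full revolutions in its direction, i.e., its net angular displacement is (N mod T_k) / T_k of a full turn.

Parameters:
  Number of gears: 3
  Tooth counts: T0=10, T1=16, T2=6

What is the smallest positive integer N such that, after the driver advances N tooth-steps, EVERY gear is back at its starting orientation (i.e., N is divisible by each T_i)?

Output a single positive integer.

Answer: 240

Derivation:
Gear k returns to start when N is a multiple of T_k.
All gears at start simultaneously when N is a common multiple of [10, 16, 6]; the smallest such N is lcm(10, 16, 6).
Start: lcm = T0 = 10
Fold in T1=16: gcd(10, 16) = 2; lcm(10, 16) = 10 * 16 / 2 = 160 / 2 = 80
Fold in T2=6: gcd(80, 6) = 2; lcm(80, 6) = 80 * 6 / 2 = 480 / 2 = 240
Full cycle length = 240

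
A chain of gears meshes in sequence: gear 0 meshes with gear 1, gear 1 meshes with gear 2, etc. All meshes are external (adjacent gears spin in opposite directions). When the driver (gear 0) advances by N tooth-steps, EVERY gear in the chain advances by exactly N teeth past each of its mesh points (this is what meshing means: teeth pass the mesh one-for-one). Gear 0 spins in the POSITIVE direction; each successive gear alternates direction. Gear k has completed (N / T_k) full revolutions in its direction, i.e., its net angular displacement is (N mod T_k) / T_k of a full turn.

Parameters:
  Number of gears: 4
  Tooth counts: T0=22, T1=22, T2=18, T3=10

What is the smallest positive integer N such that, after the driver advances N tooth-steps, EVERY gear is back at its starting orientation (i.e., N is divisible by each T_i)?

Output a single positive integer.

Answer: 990

Derivation:
Gear k returns to start when N is a multiple of T_k.
All gears at start simultaneously when N is a common multiple of [22, 22, 18, 10]; the smallest such N is lcm(22, 22, 18, 10).
Start: lcm = T0 = 22
Fold in T1=22: gcd(22, 22) = 22; lcm(22, 22) = 22 * 22 / 22 = 484 / 22 = 22
Fold in T2=18: gcd(22, 18) = 2; lcm(22, 18) = 22 * 18 / 2 = 396 / 2 = 198
Fold in T3=10: gcd(198, 10) = 2; lcm(198, 10) = 198 * 10 / 2 = 1980 / 2 = 990
Full cycle length = 990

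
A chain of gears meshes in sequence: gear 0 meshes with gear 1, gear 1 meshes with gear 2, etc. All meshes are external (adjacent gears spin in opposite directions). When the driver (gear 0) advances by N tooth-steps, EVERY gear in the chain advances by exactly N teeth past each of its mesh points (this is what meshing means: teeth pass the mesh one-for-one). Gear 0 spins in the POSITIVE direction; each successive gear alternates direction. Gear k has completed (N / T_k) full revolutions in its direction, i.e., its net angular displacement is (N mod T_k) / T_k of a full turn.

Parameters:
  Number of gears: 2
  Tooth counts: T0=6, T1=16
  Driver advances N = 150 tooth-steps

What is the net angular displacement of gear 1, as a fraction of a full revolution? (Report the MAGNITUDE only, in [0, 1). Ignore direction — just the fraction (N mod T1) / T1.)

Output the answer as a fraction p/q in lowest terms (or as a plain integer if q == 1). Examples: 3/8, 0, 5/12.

Answer: 3/8

Derivation:
Chain of 2 gears, tooth counts: [6, 16]
  gear 0: T0=6, direction=positive, advance = 150 mod 6 = 0 teeth = 0/6 turn
  gear 1: T1=16, direction=negative, advance = 150 mod 16 = 6 teeth = 6/16 turn
Gear 1: 150 mod 16 = 6
Fraction = 6 / 16 = 3/8 (gcd(6,16)=2) = 3/8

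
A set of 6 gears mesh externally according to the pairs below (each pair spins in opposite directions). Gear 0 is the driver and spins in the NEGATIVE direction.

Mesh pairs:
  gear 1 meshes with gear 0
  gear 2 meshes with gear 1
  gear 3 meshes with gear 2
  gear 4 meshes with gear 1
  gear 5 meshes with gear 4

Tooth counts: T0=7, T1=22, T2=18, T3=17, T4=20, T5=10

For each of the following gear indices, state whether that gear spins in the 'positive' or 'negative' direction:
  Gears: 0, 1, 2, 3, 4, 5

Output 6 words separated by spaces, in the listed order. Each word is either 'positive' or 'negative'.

Answer: negative positive negative positive negative positive

Derivation:
Gear 0 (driver): negative (depth 0)
  gear 1: meshes with gear 0 -> depth 1 -> positive (opposite of gear 0)
  gear 2: meshes with gear 1 -> depth 2 -> negative (opposite of gear 1)
  gear 3: meshes with gear 2 -> depth 3 -> positive (opposite of gear 2)
  gear 4: meshes with gear 1 -> depth 2 -> negative (opposite of gear 1)
  gear 5: meshes with gear 4 -> depth 3 -> positive (opposite of gear 4)
Queried indices 0, 1, 2, 3, 4, 5 -> negative, positive, negative, positive, negative, positive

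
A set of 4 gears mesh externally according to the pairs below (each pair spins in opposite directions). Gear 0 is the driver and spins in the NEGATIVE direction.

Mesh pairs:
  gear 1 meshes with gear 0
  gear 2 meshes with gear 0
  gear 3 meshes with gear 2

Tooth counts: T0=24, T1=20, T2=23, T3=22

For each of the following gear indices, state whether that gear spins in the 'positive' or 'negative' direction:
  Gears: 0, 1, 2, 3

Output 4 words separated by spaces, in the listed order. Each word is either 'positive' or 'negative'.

Answer: negative positive positive negative

Derivation:
Gear 0 (driver): negative (depth 0)
  gear 1: meshes with gear 0 -> depth 1 -> positive (opposite of gear 0)
  gear 2: meshes with gear 0 -> depth 1 -> positive (opposite of gear 0)
  gear 3: meshes with gear 2 -> depth 2 -> negative (opposite of gear 2)
Queried indices 0, 1, 2, 3 -> negative, positive, positive, negative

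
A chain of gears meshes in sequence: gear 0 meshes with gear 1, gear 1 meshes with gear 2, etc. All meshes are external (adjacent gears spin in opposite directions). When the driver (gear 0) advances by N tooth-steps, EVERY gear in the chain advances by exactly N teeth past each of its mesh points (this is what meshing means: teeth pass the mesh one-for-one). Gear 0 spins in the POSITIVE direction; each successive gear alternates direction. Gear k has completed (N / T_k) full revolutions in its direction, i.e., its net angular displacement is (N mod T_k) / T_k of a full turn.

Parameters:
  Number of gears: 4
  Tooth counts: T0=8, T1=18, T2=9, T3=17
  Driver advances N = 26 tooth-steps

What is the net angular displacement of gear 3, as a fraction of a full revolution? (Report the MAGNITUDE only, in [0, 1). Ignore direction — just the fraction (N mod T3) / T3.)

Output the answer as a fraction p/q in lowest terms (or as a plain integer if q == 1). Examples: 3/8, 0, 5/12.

Answer: 9/17

Derivation:
Chain of 4 gears, tooth counts: [8, 18, 9, 17]
  gear 0: T0=8, direction=positive, advance = 26 mod 8 = 2 teeth = 2/8 turn
  gear 1: T1=18, direction=negative, advance = 26 mod 18 = 8 teeth = 8/18 turn
  gear 2: T2=9, direction=positive, advance = 26 mod 9 = 8 teeth = 8/9 turn
  gear 3: T3=17, direction=negative, advance = 26 mod 17 = 9 teeth = 9/17 turn
Gear 3: 26 mod 17 = 9
Fraction = 9 / 17 = 9/17 (gcd(9,17)=1) = 9/17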